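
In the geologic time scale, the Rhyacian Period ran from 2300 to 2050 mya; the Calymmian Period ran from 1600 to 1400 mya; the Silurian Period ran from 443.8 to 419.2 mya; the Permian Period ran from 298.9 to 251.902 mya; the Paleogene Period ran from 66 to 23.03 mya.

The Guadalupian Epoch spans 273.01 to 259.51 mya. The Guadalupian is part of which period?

The Guadalupian (273.01–259.51 Ma) lies entirely within 298.9–251.902 Ma, the Permian Period.

Permian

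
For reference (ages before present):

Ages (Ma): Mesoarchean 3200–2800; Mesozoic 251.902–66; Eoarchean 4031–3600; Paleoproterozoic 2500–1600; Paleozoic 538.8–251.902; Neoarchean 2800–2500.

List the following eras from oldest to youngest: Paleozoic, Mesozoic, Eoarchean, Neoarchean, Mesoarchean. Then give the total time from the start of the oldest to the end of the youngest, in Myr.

Start ages (Ma): Eoarchean 4031, Mesoarchean 3200, Neoarchean 2800, Paleozoic 538.8, Mesozoic 251.902.
Ordered oldest to youngest: Eoarchean, Mesoarchean, Neoarchean, Paleozoic, Mesozoic.
Span = 4031 − 66 = 3965 Myr.

Eoarchean → Mesoarchean → Neoarchean → Paleozoic → Mesozoic; total span 3965 Myr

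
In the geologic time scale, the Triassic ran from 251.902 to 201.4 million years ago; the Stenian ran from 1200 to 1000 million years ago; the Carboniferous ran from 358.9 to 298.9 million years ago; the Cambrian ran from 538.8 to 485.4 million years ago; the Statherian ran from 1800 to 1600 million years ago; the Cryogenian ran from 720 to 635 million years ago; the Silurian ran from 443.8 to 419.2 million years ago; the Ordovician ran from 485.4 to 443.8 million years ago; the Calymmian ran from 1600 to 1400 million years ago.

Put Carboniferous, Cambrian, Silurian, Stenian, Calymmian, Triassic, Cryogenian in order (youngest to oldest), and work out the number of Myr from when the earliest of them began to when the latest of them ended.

Start ages (Ma): Calymmian 1600, Stenian 1200, Cryogenian 720, Cambrian 538.8, Silurian 443.8, Carboniferous 358.9, Triassic 251.902.
Ordered youngest to oldest: Triassic, Carboniferous, Silurian, Cambrian, Cryogenian, Stenian, Calymmian.
Span = 1600 − 201.4 = 1398.6 Myr.

Triassic → Carboniferous → Silurian → Cambrian → Cryogenian → Stenian → Calymmian; total span 1398.6 Myr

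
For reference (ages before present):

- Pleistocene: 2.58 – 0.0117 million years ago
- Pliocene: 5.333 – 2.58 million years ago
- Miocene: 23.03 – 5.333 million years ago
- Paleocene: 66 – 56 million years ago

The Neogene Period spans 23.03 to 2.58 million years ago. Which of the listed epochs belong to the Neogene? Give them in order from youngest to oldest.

Pliocene, Miocene

Epochs with both bounds inside 23.03–2.58 Ma: Pliocene (5.333–2.58), Miocene (23.03–5.333).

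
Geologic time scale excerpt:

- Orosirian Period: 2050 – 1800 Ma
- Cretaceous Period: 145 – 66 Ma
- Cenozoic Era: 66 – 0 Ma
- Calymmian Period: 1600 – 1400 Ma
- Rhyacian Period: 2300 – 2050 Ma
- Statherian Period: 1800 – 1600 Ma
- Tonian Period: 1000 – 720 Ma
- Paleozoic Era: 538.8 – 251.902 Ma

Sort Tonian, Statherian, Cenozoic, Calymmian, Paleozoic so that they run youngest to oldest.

Cenozoic → Paleozoic → Tonian → Calymmian → Statherian

The oldest of these is Statherian (starts 1800 Ma) and the youngest is Cenozoic (ends 0 Ma).
In between, by decreasing start age: Calymmian (1600), Tonian (1000), Paleozoic (538.8).
Listing youngest first means reversing that sequence.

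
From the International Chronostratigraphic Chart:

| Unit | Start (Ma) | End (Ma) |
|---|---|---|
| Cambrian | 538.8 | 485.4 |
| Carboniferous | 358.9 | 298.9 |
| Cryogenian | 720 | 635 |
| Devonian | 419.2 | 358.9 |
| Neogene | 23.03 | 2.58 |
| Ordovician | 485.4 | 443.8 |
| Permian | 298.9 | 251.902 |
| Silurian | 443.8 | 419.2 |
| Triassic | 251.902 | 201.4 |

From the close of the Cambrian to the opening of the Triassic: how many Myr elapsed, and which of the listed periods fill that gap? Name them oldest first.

The Cambrian closes at 485.4 Ma and the Triassic opens at 251.902 Ma, so the interval is 485.4 − 251.902 = 233.498 Myr.
A period fits inside if it starts at or after 485.4 Ma and ends at or before 251.902 Ma; oldest first that gives Ordovician, Silurian, Devonian, Carboniferous, Permian.

233.498 million years; Ordovician, Silurian, Devonian, Carboniferous, Permian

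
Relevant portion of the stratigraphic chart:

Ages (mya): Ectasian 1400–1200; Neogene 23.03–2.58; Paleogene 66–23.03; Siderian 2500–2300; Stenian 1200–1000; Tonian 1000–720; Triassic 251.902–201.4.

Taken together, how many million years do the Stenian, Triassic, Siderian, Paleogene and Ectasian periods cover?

693.472 million years

Duration is start − end for each: (1200 − 1000) + (251.902 − 201.4) + (2500 − 2300) + (66 − 23.03) + (1400 − 1200).
That is 200 + 50.502 + 200 + 42.97 + 200, which totals 693.472 million years.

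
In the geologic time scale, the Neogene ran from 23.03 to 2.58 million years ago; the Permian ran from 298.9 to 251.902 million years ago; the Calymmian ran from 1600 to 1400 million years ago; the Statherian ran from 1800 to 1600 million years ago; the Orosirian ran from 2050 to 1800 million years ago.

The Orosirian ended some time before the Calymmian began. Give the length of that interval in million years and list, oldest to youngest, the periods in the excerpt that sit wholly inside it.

200 million years; Statherian

End of Orosirian = 1800 Ma; start of Calymmian = 1600 Ma.
Gap = 1800 − 1600 = 200 Myr.
Periods wholly inside 1800–1600 Ma: Statherian (1800–1600).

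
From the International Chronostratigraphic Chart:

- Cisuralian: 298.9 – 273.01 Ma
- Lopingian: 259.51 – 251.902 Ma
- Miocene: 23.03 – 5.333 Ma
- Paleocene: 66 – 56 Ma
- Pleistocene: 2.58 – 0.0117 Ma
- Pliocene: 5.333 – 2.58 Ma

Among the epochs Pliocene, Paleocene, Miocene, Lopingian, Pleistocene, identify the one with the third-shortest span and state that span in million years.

Lopingian, 7.608 million years

Start − end for each: Pliocene 5.333 − 2.58 = 2.753; Paleocene 66 − 56 = 10; Miocene 23.03 − 5.333 = 17.697; Lopingian 259.51 − 251.902 = 7.608; Pleistocene 2.58 − 0.0117 = 2.5683.
Ranking these from shortest: Pleistocene < Pliocene < Lopingian < Paleocene < Miocene.
Position 3 in that ranking is Lopingian, which lasted 7.608 Myr.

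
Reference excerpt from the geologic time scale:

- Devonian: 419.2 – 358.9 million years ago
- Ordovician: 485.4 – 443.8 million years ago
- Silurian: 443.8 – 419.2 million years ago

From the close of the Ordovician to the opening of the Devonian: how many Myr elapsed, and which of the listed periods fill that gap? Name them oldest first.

24.6 million years; Silurian

The Ordovician closes at 443.8 Ma and the Devonian opens at 419.2 Ma, so the interval is 443.8 − 419.2 = 24.6 Myr.
A period fits inside if it starts at or after 443.8 Ma and ends at or before 419.2 Ma; oldest first that gives Silurian.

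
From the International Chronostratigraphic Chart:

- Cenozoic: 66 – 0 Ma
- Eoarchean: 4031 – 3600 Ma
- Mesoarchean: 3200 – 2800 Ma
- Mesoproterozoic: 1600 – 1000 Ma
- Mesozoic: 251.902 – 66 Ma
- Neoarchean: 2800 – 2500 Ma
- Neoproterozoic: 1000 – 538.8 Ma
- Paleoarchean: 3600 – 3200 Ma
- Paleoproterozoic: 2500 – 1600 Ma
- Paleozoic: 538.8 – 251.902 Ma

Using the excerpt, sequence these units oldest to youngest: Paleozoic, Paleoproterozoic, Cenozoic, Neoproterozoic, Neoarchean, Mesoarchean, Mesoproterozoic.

Mesoarchean → Neoarchean → Paleoproterozoic → Mesoproterozoic → Neoproterozoic → Paleozoic → Cenozoic

Read off each span (Ma): Paleozoic 538.8–251.902; Paleoproterozoic 2500–1600; Cenozoic 66–0; Neoproterozoic 1000–538.8; Neoarchean 2800–2500; Mesoarchean 3200–2800; Mesoproterozoic 1600–1000.
Larger Ma is older, so oldest→youngest is Mesoarchean, Neoarchean, Paleoproterozoic, Mesoproterozoic, Neoproterozoic, Paleozoic, Cenozoic.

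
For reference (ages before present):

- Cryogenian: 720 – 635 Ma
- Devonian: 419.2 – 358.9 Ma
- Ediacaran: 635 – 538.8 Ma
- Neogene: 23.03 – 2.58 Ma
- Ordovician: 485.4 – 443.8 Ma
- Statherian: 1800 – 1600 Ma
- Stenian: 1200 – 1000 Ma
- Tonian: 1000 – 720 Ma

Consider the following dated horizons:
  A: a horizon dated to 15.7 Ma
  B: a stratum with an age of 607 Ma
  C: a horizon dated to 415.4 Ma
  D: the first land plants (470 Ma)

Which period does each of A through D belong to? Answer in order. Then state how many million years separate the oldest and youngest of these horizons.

A — Neogene; B — Ediacaran; C — Devonian; D — Ordovician; span 591.3 million years

Match each age against the start–end ranges in the excerpt: A = 15.7 Ma → Neogene (23.03–2.58); B = 607 Ma → Ediacaran (635–538.8); C = 415.4 Ma → Devonian (419.2–358.9); D = 470 Ma → Ordovician (485.4–443.8).
The largest age is 607 Ma and the smallest is 15.7 Ma; their difference is 591.3 Myr.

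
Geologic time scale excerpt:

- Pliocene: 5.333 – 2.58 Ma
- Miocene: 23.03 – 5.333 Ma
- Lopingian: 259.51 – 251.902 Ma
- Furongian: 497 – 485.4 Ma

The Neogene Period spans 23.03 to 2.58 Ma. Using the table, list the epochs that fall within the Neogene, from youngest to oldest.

Pliocene, Miocene

Epochs with both bounds inside 23.03–2.58 Ma: Pliocene (5.333–2.58), Miocene (23.03–5.333).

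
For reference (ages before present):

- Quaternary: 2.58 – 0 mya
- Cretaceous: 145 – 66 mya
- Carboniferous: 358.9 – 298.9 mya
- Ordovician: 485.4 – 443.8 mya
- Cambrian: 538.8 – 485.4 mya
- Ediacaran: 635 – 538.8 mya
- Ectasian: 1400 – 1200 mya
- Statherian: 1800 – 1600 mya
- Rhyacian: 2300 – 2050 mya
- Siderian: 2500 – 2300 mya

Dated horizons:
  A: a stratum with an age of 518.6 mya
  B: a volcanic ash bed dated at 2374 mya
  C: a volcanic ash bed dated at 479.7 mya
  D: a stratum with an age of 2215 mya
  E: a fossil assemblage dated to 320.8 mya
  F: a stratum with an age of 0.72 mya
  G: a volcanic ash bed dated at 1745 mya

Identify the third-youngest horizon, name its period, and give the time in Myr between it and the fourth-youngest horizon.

C, in the Ordovician; 38.9 million years to A

Smaller Ma means younger, so youngest first: F 0.72 < E 320.8 < C 479.7 < A 518.6 < G 1745 < D 2215 < B 2374.
Counting 3 along gives C (479.7 Ma); the excerpt puts that inside the Ordovician, 485.4–443.8 Ma.
Next in line is A (518.6 Ma), and 518.6 − 479.7 = 38.9 Myr.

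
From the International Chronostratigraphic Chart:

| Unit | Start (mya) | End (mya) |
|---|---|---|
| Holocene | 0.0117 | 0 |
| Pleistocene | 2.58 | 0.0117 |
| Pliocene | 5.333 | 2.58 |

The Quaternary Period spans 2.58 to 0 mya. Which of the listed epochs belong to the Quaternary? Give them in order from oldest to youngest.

Epochs with both bounds inside 2.58–0 Ma: Pleistocene (2.58–0.0117), Holocene (0.0117–0).

Pleistocene, Holocene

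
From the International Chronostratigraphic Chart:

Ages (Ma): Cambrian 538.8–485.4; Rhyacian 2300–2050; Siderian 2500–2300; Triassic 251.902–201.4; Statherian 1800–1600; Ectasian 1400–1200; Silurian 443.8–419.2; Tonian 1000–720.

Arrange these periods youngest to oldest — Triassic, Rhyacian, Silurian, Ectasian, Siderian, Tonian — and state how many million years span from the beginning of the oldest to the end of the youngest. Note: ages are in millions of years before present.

Start ages (Ma): Siderian 2500, Rhyacian 2300, Ectasian 1400, Tonian 1000, Silurian 443.8, Triassic 251.902.
Ordered youngest to oldest: Triassic, Silurian, Tonian, Ectasian, Rhyacian, Siderian.
Span = 2500 − 201.4 = 2298.6 Myr.

Triassic, Silurian, Tonian, Ectasian, Rhyacian, Siderian; total span 2298.6 Myr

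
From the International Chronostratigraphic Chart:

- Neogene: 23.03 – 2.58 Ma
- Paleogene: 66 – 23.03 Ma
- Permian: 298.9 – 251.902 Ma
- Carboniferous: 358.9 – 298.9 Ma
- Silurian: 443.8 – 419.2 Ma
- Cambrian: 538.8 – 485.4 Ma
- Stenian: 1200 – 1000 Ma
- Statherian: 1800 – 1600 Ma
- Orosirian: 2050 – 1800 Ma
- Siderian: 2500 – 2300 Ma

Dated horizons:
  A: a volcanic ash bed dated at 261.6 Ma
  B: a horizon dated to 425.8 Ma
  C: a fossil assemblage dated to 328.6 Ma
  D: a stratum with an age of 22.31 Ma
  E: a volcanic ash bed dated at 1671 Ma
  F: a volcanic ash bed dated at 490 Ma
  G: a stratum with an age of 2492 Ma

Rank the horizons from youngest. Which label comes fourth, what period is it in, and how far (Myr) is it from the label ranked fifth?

B, in the Silurian; 64.2 million years to F

Sorted youngest-first by Ma: D (22.31), A (261.6), C (328.6), B (425.8), F (490), E (1671), G (2492).
The fourth youngest is B at 425.8 Ma, which lies in 443.8–419.2 Ma: the Silurian.
The fifth youngest is F at 490 Ma; separation = |425.8 − 490| = 64.2 Myr.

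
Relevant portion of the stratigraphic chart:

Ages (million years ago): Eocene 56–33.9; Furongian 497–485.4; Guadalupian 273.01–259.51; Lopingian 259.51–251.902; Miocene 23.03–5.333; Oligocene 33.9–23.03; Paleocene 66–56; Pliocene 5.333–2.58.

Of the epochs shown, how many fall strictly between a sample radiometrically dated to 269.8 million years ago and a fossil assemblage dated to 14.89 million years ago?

The older date is 269.8 Ma and the younger is 14.89 Ma.
Epochs with start < 269.8 and end > 14.89 Ma: Lopingian (259.51–251.902), Paleocene (66–56), Eocene (56–33.9), Oligocene (33.9–23.03).
That is 4 complete epochs.

4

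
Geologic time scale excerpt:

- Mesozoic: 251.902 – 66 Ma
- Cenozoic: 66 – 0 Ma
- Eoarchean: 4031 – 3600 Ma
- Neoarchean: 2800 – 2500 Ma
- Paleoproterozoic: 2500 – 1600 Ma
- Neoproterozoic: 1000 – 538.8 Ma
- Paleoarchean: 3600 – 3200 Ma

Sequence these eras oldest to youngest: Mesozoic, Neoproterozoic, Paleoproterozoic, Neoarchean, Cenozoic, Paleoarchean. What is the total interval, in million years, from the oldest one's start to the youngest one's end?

Paleoarchean, Neoarchean, Paleoproterozoic, Neoproterozoic, Mesozoic, Cenozoic; total span 3600 Myr

From the excerpt: Mesozoic 251.902–66; Neoproterozoic 1000–538.8; Paleoproterozoic 2500–1600; Neoarchean 2800–2500; Cenozoic 66–0; Paleoarchean 3600–3200 (Ma).
Larger Ma is earlier, so the oldest is Paleoarchean and the youngest is Cenozoic; oldest to youngest: Paleoarchean, Neoarchean, Paleoproterozoic, Neoproterozoic, Mesozoic, Cenozoic.
Oldest start 3600 minus youngest end 0 gives 3600 Myr overall.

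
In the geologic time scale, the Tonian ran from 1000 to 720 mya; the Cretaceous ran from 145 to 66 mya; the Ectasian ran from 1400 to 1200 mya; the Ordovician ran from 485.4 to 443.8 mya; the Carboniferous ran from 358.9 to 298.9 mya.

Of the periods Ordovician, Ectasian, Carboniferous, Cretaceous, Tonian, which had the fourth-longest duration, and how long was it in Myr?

Durations: Ordovician 41.6; Ectasian 200; Carboniferous 60; Cretaceous 79; Tonian 280 Myr.
Sorted longest-first: Tonian (280), Ectasian (200), Cretaceous (79), Carboniferous (60), Ordovician (41.6).
The fourth longest is Carboniferous at 60 Myr.

Carboniferous, 60 million years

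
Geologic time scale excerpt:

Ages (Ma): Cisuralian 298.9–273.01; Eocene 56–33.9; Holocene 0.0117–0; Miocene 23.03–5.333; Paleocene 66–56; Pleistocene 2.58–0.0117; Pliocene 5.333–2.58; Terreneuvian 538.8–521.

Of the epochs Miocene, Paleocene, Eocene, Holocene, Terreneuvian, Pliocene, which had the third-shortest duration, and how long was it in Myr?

Paleocene, 10 million years

Start − end for each: Miocene 23.03 − 5.333 = 17.697; Paleocene 66 − 56 = 10; Eocene 56 − 33.9 = 22.1; Holocene 0.0117 − 0 = 0.0117; Terreneuvian 538.8 − 521 = 17.8; Pliocene 5.333 − 2.58 = 2.753.
Ranking these from shortest: Holocene < Pliocene < Paleocene < Miocene < Terreneuvian < Eocene.
Position 3 in that ranking is Paleocene, which lasted 10 Myr.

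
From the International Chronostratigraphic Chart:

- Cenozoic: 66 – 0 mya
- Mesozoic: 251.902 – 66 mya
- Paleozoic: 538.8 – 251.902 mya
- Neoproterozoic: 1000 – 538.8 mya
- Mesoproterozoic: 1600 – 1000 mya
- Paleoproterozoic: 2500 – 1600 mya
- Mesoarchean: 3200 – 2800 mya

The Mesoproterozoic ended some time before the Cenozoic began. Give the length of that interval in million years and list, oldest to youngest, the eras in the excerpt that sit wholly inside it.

The Mesoproterozoic closes at 1000 Ma and the Cenozoic opens at 66 Ma, so the interval is 1000 − 66 = 934 Myr.
An era fits inside if it starts at or after 1000 Ma and ends at or before 66 Ma; oldest first that gives Neoproterozoic, Paleozoic, Mesozoic.

934 million years; Neoproterozoic, Paleozoic, Mesozoic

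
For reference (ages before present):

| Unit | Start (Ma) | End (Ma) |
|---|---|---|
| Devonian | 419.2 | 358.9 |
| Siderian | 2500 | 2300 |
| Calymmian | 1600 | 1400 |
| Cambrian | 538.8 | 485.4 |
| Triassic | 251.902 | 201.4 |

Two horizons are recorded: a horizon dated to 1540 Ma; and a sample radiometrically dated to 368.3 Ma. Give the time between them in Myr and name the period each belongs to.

1171.7 million years apart; the first in the Calymmian, the second in the Devonian

Elapsed time: 1540 − 368.3 = 1171.7 Myr.
1540 Ma lies within 1600–1400 Ma: Calymmian.
368.3 Ma lies within 419.2–358.9 Ma: Devonian.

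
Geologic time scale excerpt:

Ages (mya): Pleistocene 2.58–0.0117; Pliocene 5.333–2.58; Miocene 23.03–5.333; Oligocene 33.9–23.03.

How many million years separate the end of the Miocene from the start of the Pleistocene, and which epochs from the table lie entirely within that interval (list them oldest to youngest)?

The Miocene closes at 5.333 Ma and the Pleistocene opens at 2.58 Ma, so the interval is 5.333 − 2.58 = 2.753 Myr.
An epoch fits inside if it starts at or after 5.333 Ma and ends at or before 2.58 Ma; oldest first that gives Pliocene.

2.753 million years; Pliocene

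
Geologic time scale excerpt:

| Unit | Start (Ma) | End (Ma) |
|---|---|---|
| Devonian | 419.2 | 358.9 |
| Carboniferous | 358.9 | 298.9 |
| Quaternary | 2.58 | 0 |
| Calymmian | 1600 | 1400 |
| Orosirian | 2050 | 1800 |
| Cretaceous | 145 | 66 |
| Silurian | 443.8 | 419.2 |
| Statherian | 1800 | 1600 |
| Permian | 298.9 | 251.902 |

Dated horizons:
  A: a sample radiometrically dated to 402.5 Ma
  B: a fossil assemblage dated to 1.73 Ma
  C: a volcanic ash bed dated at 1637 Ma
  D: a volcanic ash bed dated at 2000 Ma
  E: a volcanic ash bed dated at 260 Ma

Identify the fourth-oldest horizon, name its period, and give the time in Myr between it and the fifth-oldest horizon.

Sorted oldest-first by Ma: D (2000), C (1637), A (402.5), E (260), B (1.73).
The fourth oldest is E at 260 Ma, which lies in 298.9–251.902 Ma: the Permian.
The fifth oldest is B at 1.73 Ma; separation = |260 − 1.73| = 258.27 Myr.

E, in the Permian; 258.27 million years to B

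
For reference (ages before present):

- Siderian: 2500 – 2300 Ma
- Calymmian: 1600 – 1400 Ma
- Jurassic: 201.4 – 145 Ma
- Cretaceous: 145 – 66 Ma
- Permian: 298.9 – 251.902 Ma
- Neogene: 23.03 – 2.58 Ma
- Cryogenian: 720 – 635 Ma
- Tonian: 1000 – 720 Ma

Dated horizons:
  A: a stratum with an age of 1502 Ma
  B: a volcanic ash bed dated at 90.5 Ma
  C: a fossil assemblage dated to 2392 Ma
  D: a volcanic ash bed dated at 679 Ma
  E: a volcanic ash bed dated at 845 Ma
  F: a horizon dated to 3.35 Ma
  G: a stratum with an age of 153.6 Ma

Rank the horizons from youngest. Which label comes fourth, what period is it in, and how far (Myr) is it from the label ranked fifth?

Sorted youngest-first by Ma: F (3.35), B (90.5), G (153.6), D (679), E (845), A (1502), C (2392).
The fourth youngest is D at 679 Ma, which lies in 720–635 Ma: the Cryogenian.
The fifth youngest is E at 845 Ma; separation = |679 − 845| = 166 Myr.

D, in the Cryogenian; 166 million years to E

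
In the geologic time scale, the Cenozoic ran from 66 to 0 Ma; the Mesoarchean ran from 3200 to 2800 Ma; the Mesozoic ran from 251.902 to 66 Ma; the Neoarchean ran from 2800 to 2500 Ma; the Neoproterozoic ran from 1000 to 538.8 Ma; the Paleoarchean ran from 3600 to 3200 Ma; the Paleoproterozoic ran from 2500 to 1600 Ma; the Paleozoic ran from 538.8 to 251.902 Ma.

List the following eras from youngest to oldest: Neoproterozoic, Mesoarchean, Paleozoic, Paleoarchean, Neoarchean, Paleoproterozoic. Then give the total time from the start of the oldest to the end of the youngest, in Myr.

From the excerpt: Neoproterozoic 1000–538.8; Mesoarchean 3200–2800; Paleozoic 538.8–251.902; Paleoarchean 3600–3200; Neoarchean 2800–2500; Paleoproterozoic 2500–1600 (Ma).
Larger Ma is earlier, so the oldest is Paleoarchean and the youngest is Paleozoic; youngest to oldest: Paleozoic, Neoproterozoic, Paleoproterozoic, Neoarchean, Mesoarchean, Paleoarchean.
Oldest start 3600 minus youngest end 251.902 gives 3348.098 Myr overall.

Paleozoic → Neoproterozoic → Paleoproterozoic → Neoarchean → Mesoarchean → Paleoarchean; total span 3348.098 Myr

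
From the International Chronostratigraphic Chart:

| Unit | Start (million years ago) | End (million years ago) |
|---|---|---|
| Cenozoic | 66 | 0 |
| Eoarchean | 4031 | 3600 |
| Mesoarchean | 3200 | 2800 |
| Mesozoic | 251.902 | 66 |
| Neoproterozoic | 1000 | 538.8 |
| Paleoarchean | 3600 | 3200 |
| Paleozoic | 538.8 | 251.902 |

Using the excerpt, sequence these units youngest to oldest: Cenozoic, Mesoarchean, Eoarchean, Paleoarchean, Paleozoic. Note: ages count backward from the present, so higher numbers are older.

Read off each span (Ma): Cenozoic 66–0; Mesoarchean 3200–2800; Eoarchean 4031–3600; Paleoarchean 3600–3200; Paleozoic 538.8–251.902.
Larger Ma is older, so oldest→youngest is Eoarchean, Paleoarchean, Mesoarchean, Paleozoic, Cenozoic; reverse it for youngest→oldest.

Cenozoic, Paleozoic, Mesoarchean, Paleoarchean, Eoarchean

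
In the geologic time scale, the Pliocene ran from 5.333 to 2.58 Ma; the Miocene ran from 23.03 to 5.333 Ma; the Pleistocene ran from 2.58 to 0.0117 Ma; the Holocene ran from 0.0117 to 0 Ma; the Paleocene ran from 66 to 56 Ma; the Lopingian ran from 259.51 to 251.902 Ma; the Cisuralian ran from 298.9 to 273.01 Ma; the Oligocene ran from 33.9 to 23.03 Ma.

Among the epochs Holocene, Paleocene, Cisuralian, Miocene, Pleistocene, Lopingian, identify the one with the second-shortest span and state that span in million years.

Start − end for each: Holocene 0.0117 − 0 = 0.0117; Paleocene 66 − 56 = 10; Cisuralian 298.9 − 273.01 = 25.89; Miocene 23.03 − 5.333 = 17.697; Pleistocene 2.58 − 0.0117 = 2.5683; Lopingian 259.51 − 251.902 = 7.608.
Ranking these from shortest: Holocene < Pleistocene < Lopingian < Paleocene < Miocene < Cisuralian.
Position 2 in that ranking is Pleistocene, which lasted 2.5683 Myr.

Pleistocene, 2.5683 million years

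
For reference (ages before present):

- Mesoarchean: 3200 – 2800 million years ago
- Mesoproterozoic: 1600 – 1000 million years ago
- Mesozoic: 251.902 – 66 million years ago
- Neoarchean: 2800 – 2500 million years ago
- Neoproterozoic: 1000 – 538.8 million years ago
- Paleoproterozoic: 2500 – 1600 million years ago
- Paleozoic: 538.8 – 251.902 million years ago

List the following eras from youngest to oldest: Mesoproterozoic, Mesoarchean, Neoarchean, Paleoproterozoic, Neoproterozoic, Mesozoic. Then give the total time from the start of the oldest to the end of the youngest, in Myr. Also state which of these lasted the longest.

Mesozoic, Neoproterozoic, Mesoproterozoic, Paleoproterozoic, Neoarchean, Mesoarchean; total span 3134 Myr; longest is Paleoproterozoic

Start ages (Ma): Mesoarchean 3200, Neoarchean 2800, Paleoproterozoic 2500, Mesoproterozoic 1600, Neoproterozoic 1000, Mesozoic 251.902.
Ordered youngest to oldest: Mesozoic, Neoproterozoic, Mesoproterozoic, Paleoproterozoic, Neoarchean, Mesoarchean.
Span = 3200 − 66 = 3134 Myr.
Durations: Mesoproterozoic 600, Mesozoic 185.902, Paleoproterozoic 900, Neoarchean 300, Neoproterozoic 461.2, Mesoarchean 400 → longest is Paleoproterozoic (900 Myr).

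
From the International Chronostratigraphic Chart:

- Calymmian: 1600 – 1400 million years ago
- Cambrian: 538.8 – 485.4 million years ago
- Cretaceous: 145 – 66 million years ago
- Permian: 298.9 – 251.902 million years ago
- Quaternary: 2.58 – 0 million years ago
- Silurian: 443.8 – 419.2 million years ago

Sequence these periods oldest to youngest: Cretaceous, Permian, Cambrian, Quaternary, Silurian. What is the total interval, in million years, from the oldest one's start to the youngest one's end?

Start ages (Ma): Cambrian 538.8, Silurian 443.8, Permian 298.9, Cretaceous 145, Quaternary 2.58.
Ordered oldest to youngest: Cambrian, Silurian, Permian, Cretaceous, Quaternary.
Span = 538.8 − 0 = 538.8 Myr.

Cambrian → Silurian → Permian → Cretaceous → Quaternary; total span 538.8 Myr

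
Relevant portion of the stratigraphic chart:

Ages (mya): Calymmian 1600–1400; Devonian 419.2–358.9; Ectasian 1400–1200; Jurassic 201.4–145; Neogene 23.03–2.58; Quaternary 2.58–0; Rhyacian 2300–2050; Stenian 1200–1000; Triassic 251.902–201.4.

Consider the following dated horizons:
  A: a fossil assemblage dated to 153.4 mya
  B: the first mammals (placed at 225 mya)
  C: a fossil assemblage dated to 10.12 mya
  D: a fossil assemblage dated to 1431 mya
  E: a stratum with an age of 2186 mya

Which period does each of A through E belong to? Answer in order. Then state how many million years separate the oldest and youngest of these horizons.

Match each age against the start–end ranges in the excerpt: A = 153.4 Ma → Jurassic (201.4–145); B = 225 Ma → Triassic (251.902–201.4); C = 10.12 Ma → Neogene (23.03–2.58); D = 1431 Ma → Calymmian (1600–1400); E = 2186 Ma → Rhyacian (2300–2050).
The largest age is 2186 Ma and the smallest is 10.12 Ma; their difference is 2175.88 Myr.

A — Jurassic; B — Triassic; C — Neogene; D — Calymmian; E — Rhyacian; span 2175.88 million years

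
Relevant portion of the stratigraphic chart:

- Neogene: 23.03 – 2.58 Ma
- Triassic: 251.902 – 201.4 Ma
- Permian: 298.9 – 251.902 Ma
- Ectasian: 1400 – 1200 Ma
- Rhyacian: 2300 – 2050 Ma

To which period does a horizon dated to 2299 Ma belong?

2299 Ma lies between 2300 and 2050 Ma, so it falls in the Rhyacian.

Rhyacian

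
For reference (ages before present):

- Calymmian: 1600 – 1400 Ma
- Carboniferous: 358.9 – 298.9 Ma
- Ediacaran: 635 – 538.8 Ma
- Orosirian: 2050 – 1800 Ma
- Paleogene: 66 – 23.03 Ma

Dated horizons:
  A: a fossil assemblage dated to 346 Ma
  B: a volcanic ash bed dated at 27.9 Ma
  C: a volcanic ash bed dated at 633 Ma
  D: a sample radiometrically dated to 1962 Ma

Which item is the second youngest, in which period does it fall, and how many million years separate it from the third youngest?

A, in the Carboniferous; 287 million years to C

Sorted youngest-first by Ma: B (27.9), A (346), C (633), D (1962).
The second youngest is A at 346 Ma, which lies in 358.9–298.9 Ma: the Carboniferous.
The third youngest is C at 633 Ma; separation = |346 − 633| = 287 Myr.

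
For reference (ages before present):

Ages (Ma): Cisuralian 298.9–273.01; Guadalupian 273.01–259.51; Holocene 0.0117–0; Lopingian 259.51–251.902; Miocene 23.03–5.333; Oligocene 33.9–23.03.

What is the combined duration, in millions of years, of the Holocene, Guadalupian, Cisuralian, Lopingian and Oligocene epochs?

Each duration: Holocene = 0.0117; Guadalupian = 13.5; Cisuralian = 25.89; Lopingian = 7.608; Oligocene = 10.87.
Sum: 0.0117 + 13.5 + 25.89 + 7.608 + 10.87 = 57.8797 Myr.

57.8797 million years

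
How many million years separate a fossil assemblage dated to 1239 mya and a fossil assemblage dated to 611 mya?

1239 − 611 = 628 million years.

628 million years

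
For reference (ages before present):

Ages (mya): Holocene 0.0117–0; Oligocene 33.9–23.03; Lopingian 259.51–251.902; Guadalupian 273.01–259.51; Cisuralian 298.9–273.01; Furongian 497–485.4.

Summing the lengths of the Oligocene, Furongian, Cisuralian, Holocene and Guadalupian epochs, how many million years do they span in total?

Each duration: Oligocene = 10.87; Furongian = 11.6; Cisuralian = 25.89; Holocene = 0.0117; Guadalupian = 13.5.
Sum: 10.87 + 11.6 + 25.89 + 0.0117 + 13.5 = 61.8717 Myr.

61.8717 million years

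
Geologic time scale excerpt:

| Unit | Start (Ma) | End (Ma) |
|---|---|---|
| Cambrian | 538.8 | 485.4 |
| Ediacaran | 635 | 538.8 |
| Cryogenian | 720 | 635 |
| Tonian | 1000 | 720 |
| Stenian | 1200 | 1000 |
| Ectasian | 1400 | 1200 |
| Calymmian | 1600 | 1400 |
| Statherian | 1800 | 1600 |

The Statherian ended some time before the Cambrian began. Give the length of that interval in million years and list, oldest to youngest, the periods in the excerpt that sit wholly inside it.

1061.2 million years; Calymmian, Ectasian, Stenian, Tonian, Cryogenian, Ediacaran

End of Statherian = 1600 Ma; start of Cambrian = 538.8 Ma.
Gap = 1600 − 538.8 = 1061.2 Myr.
Periods wholly inside 1600–538.8 Ma: Calymmian (1600–1400), Ectasian (1400–1200), Stenian (1200–1000), Tonian (1000–720), Cryogenian (720–635), Ediacaran (635–538.8).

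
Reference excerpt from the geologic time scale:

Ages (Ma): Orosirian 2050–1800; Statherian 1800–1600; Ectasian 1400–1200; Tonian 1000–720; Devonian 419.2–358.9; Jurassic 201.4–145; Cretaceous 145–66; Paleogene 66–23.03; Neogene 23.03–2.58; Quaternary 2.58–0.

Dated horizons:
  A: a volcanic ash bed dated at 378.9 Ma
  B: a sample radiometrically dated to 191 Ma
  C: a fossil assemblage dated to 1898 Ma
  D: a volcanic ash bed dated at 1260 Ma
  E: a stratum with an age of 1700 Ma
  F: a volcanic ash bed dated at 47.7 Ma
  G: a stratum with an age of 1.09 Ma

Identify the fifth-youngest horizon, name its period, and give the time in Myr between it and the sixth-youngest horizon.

Smaller Ma means younger, so youngest first: G 1.09 < F 47.7 < B 191 < A 378.9 < D 1260 < E 1700 < C 1898.
Counting 5 along gives D (1260 Ma); the excerpt puts that inside the Ectasian, 1400–1200 Ma.
Next in line is E (1700 Ma), and 1700 − 1260 = 440 Myr.

D, in the Ectasian; 440 million years to E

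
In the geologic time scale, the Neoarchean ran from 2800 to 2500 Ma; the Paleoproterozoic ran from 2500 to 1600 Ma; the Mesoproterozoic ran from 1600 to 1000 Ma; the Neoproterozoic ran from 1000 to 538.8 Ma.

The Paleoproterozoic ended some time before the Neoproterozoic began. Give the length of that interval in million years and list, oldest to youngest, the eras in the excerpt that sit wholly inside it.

End of Paleoproterozoic = 1600 Ma; start of Neoproterozoic = 1000 Ma.
Gap = 1600 − 1000 = 600 Myr.
Eras wholly inside 1600–1000 Ma: Mesoproterozoic (1600–1000).

600 million years; Mesoproterozoic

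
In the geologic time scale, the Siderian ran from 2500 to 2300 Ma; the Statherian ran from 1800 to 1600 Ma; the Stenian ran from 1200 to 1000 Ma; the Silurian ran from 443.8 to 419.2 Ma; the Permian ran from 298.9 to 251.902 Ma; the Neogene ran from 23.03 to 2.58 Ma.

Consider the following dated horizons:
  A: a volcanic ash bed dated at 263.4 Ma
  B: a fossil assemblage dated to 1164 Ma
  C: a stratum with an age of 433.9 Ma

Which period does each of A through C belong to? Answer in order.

Match each age against the start–end ranges in the excerpt: A = 263.4 Ma → Permian (298.9–251.902); B = 1164 Ma → Stenian (1200–1000); C = 433.9 Ma → Silurian (443.8–419.2).

A — Permian; B — Stenian; C — Silurian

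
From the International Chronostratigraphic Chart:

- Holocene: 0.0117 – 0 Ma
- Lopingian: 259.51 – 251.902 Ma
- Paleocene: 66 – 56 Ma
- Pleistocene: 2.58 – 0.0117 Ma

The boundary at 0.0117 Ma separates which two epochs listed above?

Pleistocene and Holocene

The Pleistocene ends at 0.0117 Ma and the Holocene begins at 0.0117 Ma, so they share that boundary.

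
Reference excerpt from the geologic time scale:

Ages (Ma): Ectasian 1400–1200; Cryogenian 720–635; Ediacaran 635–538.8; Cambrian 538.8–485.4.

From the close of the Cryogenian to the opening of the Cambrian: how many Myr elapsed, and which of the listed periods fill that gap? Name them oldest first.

The Cryogenian closes at 635 Ma and the Cambrian opens at 538.8 Ma, so the interval is 635 − 538.8 = 96.2 Myr.
A period fits inside if it starts at or after 635 Ma and ends at or before 538.8 Ma; oldest first that gives Ediacaran.

96.2 million years; Ediacaran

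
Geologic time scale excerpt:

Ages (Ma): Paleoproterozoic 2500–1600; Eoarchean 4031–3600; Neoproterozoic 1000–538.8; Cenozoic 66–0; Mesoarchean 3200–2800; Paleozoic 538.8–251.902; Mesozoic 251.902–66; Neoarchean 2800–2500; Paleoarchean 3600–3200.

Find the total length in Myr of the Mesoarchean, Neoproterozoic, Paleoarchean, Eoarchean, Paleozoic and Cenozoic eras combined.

Each duration: Mesoarchean = 400; Neoproterozoic = 461.2; Paleoarchean = 400; Eoarchean = 431; Paleozoic = 286.898; Cenozoic = 66.
Sum: 400 + 461.2 + 400 + 431 + 286.898 + 66 = 2045.098 Myr.

2045.098 million years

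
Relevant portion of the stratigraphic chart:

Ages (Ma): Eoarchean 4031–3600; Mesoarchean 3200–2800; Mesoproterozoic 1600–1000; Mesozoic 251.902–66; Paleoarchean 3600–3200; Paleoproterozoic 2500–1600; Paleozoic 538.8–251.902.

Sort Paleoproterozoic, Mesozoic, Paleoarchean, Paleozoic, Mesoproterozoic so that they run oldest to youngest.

Paleoarchean, Paleoproterozoic, Mesoproterozoic, Paleozoic, Mesozoic

Sorting by start age (descending Ma, since larger Ma = older): Paleoarchean began 3600, Paleoproterozoic began 2500, Mesoproterozoic began 1600, Paleozoic began 538.8, Mesozoic began 251.902.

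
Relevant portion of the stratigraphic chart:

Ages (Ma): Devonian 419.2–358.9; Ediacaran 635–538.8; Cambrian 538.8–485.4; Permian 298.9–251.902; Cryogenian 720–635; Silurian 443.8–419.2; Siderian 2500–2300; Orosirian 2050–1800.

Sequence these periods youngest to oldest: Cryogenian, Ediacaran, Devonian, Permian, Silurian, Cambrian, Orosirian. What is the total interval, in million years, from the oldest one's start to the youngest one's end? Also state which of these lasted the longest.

Permian → Devonian → Silurian → Cambrian → Ediacaran → Cryogenian → Orosirian; total span 1798.098 Myr; longest is Orosirian

From the excerpt: Cryogenian 720–635; Ediacaran 635–538.8; Devonian 419.2–358.9; Permian 298.9–251.902; Silurian 443.8–419.2; Cambrian 538.8–485.4; Orosirian 2050–1800 (Ma).
Larger Ma is earlier, so the oldest is Orosirian and the youngest is Permian; youngest to oldest: Permian, Devonian, Silurian, Cambrian, Ediacaran, Cryogenian, Orosirian.
Oldest start 2050 minus youngest end 251.902 gives 1798.098 Myr overall.
Individual lengths (start − end): Orosirian 250; Cambrian 53.4; Permian 46.998; Ediacaran 96.2; Cryogenian 85; Devonian 60.3; Silurian 24.6. The largest is Orosirian at 250 Myr.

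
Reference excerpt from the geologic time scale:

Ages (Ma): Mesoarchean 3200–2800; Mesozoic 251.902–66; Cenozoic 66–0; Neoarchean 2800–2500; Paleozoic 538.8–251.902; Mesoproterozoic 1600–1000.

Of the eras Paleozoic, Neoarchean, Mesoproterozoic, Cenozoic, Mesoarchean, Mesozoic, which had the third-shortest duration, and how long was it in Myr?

Durations: Paleozoic 286.898; Neoarchean 300; Mesoproterozoic 600; Cenozoic 66; Mesoarchean 400; Mesozoic 185.902 Myr.
Sorted shortest-first: Cenozoic (66), Mesozoic (185.902), Paleozoic (286.898), Neoarchean (300), Mesoarchean (400), Mesoproterozoic (600).
The third shortest is Paleozoic at 286.898 Myr.

Paleozoic, 286.898 million years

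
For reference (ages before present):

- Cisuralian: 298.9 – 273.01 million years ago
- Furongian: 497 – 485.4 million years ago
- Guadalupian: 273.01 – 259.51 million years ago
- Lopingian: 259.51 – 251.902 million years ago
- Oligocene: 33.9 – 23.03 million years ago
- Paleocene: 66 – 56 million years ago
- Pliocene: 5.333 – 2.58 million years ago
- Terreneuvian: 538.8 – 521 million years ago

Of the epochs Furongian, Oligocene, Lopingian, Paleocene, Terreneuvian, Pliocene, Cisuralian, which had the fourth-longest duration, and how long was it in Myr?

Start − end for each: Furongian 497 − 485.4 = 11.6; Oligocene 33.9 − 23.03 = 10.87; Lopingian 259.51 − 251.902 = 7.608; Paleocene 66 − 56 = 10; Terreneuvian 538.8 − 521 = 17.8; Pliocene 5.333 − 2.58 = 2.753; Cisuralian 298.9 − 273.01 = 25.89.
Ranking these from longest: Cisuralian > Terreneuvian > Furongian > Oligocene > Paleocene > Lopingian > Pliocene.
Position 4 in that ranking is Oligocene, which lasted 10.87 Myr.

Oligocene, 10.87 million years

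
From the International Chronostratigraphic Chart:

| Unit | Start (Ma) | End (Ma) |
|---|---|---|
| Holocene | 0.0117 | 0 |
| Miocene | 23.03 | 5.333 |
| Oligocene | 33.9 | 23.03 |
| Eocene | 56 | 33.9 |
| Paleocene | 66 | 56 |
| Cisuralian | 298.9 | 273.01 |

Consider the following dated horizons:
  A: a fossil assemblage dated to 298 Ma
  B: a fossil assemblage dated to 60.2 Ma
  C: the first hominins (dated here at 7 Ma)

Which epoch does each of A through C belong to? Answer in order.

A: 298 Ma lies in 298.9–273.01 Ma, so Cisuralian.
B: 60.2 Ma lies in 66–56 Ma, so Paleocene.
C: 7 Ma lies in 23.03–5.333 Ma, so Miocene.

A — Cisuralian; B — Paleocene; C — Miocene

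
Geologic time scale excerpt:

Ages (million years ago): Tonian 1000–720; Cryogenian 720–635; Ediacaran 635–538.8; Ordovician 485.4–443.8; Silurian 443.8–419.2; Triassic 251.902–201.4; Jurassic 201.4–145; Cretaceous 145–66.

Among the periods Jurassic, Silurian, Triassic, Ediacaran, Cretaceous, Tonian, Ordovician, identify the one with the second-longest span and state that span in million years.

Start − end for each: Jurassic 201.4 − 145 = 56.4; Silurian 443.8 − 419.2 = 24.6; Triassic 251.902 − 201.4 = 50.502; Ediacaran 635 − 538.8 = 96.2; Cretaceous 145 − 66 = 79; Tonian 1000 − 720 = 280; Ordovician 485.4 − 443.8 = 41.6.
Ranking these from longest: Tonian > Ediacaran > Cretaceous > Jurassic > Triassic > Ordovician > Silurian.
Position 2 in that ranking is Ediacaran, which lasted 96.2 Myr.

Ediacaran, 96.2 million years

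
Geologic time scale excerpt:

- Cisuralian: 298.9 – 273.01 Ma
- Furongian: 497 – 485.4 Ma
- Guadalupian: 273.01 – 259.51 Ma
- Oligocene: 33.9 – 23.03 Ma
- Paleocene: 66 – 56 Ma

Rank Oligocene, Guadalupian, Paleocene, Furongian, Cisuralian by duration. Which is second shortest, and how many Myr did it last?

Durations: Oligocene 10.87; Guadalupian 13.5; Paleocene 10; Furongian 11.6; Cisuralian 25.89 Myr.
Sorted shortest-first: Paleocene (10), Oligocene (10.87), Furongian (11.6), Guadalupian (13.5), Cisuralian (25.89).
The second shortest is Oligocene at 10.87 Myr.

Oligocene, 10.87 million years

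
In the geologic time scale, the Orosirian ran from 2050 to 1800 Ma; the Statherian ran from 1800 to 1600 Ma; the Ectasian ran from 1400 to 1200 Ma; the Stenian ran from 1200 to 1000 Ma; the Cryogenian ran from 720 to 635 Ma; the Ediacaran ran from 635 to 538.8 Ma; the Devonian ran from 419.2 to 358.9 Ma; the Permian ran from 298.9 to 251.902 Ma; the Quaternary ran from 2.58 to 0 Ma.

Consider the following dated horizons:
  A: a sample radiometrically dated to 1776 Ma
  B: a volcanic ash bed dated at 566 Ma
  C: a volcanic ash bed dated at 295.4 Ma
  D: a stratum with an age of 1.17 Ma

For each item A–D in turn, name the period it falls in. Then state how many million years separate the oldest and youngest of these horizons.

Match each age against the start–end ranges in the excerpt: A = 1776 Ma → Statherian (1800–1600); B = 566 Ma → Ediacaran (635–538.8); C = 295.4 Ma → Permian (298.9–251.902); D = 1.17 Ma → Quaternary (2.58–0).
The largest age is 1776 Ma and the smallest is 1.17 Ma; their difference is 1774.83 Myr.

A — Statherian; B — Ediacaran; C — Permian; D — Quaternary; span 1774.83 million years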